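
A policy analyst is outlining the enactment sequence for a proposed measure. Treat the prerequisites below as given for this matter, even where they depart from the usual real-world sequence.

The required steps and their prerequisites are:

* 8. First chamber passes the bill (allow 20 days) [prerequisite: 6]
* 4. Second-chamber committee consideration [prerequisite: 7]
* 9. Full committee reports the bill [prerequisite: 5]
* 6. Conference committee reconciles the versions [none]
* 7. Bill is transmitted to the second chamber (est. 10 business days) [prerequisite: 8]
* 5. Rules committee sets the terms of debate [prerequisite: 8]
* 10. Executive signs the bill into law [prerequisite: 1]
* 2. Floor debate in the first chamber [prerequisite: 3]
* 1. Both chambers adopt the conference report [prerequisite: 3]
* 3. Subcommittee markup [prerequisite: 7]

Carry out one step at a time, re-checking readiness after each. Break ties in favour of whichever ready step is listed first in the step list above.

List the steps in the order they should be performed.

6 8 7 4 5 9 3 2 1 10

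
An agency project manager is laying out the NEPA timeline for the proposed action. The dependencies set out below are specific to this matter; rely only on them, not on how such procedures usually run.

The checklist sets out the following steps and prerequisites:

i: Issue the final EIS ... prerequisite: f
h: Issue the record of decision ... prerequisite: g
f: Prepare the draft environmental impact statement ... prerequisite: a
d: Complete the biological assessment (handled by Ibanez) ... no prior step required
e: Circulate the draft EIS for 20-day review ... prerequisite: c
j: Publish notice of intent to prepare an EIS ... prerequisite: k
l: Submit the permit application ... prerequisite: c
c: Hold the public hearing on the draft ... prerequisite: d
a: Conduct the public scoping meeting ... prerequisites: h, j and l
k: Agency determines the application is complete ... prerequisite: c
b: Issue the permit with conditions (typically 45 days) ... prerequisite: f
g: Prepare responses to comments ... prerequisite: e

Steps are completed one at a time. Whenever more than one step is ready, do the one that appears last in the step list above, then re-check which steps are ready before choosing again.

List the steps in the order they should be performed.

Only d has no prerequisites, so it is first.
c needed d, now all done → c.
Ready: k, l and e. k is listed later → k.
j now also ready, so the ready set is {l, j, e}; l is listed later → l.
j and e are both available; j is listed later → j.
e needed c, now all done → e.
g is the only step now ready → g.
h needed g, now all done → h.
a is the only step now ready → a.
Next only f has its prerequisites met → f.
Ready: b and i. b is listed later → b.
i is the only step now ready → i.

d c k l j e g h a f b i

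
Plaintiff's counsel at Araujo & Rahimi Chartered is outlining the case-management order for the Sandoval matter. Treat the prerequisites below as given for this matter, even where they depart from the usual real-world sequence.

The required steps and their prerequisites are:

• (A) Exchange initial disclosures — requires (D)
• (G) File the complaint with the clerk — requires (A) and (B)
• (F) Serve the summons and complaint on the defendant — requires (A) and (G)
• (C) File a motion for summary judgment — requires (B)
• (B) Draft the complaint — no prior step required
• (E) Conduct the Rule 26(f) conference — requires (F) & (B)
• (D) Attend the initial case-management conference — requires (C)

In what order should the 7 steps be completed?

(B) → (C) → (D) → (A) → (G) → (F) → (E)

(B) has no prerequisites → (B) first.
That leaves (C) as the only ready step → (C).
(D) needed (C), now all done → (D).
That leaves (A) as the only ready step → (A).
That leaves (G) as the only ready step → (G).
(F) is the only step now ready → (F).
(E) needed (F) and (B), now all done → (E).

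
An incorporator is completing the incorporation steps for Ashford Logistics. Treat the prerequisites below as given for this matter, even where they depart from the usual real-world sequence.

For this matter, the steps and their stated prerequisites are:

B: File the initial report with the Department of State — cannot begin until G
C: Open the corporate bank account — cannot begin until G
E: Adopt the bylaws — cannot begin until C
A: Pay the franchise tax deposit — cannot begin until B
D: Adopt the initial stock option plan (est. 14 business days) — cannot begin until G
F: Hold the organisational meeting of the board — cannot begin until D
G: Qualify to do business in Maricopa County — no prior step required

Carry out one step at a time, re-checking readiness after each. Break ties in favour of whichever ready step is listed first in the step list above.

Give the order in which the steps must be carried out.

G B C E A D F

G is the only step with nothing outstanding, so it goes first.
Now B, C and D have their prerequisites met. B is listed earlier, so B next.
A now also ready, so the ready set is {C, A, D}; C is listed earlier → C.
E now also ready, so the ready set is {E, A, D}; E is listed earlier → E.
Ready: A and D. A is listed earlier → A.
D needed G, now all done → D.
That leaves F as the only ready step → F.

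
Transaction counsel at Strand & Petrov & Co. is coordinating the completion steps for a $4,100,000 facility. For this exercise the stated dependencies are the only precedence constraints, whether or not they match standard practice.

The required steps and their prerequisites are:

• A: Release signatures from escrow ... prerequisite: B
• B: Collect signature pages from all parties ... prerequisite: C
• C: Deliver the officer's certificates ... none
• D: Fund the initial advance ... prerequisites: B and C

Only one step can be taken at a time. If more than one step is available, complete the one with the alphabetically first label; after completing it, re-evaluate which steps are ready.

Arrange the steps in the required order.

Only C has no prerequisites, so it is first.
B needed C, now all done → B.
Now A and D have their prerequisites met. A has the earlier label, so A next.
D needed B and C, now all done → D.

C → B → A → D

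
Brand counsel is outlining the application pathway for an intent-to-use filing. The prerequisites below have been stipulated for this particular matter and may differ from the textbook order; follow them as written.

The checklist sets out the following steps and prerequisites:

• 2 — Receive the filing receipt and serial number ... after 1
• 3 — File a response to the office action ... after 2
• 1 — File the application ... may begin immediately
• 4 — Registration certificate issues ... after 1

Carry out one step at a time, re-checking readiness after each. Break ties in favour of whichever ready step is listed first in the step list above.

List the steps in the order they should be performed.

1, 2, 3, 4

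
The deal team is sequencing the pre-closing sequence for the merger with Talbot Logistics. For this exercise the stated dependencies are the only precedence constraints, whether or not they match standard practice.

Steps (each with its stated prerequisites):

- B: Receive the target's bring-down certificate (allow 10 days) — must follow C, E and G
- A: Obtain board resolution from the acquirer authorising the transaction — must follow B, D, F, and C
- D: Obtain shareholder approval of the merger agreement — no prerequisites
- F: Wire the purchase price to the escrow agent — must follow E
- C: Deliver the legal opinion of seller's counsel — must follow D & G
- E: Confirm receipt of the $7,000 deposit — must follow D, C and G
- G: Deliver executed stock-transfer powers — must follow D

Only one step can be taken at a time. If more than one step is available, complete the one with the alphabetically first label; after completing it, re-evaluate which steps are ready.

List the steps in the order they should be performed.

D G C E B F A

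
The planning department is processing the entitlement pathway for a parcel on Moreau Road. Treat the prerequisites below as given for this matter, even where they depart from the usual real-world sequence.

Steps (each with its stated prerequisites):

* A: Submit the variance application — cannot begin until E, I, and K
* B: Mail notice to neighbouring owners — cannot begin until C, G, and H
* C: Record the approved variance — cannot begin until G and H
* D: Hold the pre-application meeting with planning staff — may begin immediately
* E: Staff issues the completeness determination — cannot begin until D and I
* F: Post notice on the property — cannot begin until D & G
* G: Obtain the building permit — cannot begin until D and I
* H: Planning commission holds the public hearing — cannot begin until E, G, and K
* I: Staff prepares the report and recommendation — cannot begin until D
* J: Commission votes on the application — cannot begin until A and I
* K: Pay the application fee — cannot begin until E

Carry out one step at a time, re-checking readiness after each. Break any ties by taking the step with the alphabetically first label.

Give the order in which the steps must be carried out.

D has no prerequisites → D first.
I needed D, now all done → I.
E and G are both available; E has the earlier label → E.
K now also ready, so the ready set is {G, K}; G has the earlier label → G.
Ready: F and K. F has the earlier label → F.
K needed E, now all done → K.
Now A and H have their prerequisites met. A has the earlier label, so A next.
Ready: H and J. H has the earlier label → H.
C now also ready, so the ready set is {C, J}; C has the earlier label → C.
B and J are both available; B has the earlier label → B.
Next only J has its prerequisites met → J.

D → I → E → G → F → K → A → H → C → B → J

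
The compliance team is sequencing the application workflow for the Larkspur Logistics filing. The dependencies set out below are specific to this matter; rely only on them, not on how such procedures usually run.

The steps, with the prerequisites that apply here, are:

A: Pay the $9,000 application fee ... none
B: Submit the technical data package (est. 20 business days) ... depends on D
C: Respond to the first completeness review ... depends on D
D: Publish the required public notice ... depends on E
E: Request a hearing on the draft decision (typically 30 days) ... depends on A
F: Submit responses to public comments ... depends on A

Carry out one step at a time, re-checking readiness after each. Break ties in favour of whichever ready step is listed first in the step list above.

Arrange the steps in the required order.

A → E → D → B → C → F

A has no prerequisites → A first.
Ready: E and F. E is listed earlier → E.
D now also ready, so the ready set is {D, F}; D is listed earlier → D.
B and C now also ready, so the ready set is {B, C, F}; B is listed earlier → B.
C and F are both available; C is listed earlier → C.
That leaves F as the only ready step → F.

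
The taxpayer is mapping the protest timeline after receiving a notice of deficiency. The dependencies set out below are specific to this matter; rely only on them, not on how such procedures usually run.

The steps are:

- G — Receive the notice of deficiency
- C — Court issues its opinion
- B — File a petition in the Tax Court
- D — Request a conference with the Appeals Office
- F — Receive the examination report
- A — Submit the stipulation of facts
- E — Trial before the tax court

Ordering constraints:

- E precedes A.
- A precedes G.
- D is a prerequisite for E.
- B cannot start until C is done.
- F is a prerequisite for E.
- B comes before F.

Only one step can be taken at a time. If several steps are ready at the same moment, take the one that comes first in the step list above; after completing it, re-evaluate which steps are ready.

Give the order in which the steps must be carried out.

C, B, D, F, E, A, G

Nothing is required for C and D. C is listed earlier → C first.
B now also ready, so the ready set is {B, D}; B is listed earlier → B.
Now D and F have their prerequisites met. D is listed earlier, so D next.
Next only F has its prerequisites met → F.
E needed D and F, now all done → E.
Next only A has its prerequisites met → A.
G is the only step now ready → G.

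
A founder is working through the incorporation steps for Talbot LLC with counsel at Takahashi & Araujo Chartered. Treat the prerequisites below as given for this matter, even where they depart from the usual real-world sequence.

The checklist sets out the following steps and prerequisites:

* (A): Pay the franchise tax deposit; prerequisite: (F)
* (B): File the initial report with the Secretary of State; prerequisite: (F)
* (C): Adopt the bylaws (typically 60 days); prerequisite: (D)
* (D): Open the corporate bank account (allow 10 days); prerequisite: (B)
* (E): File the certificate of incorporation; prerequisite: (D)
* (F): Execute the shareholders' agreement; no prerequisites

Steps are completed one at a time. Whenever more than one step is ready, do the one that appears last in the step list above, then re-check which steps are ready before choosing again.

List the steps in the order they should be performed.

(F) has no prerequisites → (F) first.
(B) and (A) are both available; (B) is listed later → (B).
(D) now also ready, so the ready set is {(D), (A)}; (D) is listed later → (D).
(E) and (C) now also ready, so the ready set is {(E), (C), (A)}; (E) is listed later → (E).
Now (C) and (A) have their prerequisites met. (C) is listed later, so (C) next.
(A) is the only step now ready → (A).

(F), (B), (D), (E), (C), (A)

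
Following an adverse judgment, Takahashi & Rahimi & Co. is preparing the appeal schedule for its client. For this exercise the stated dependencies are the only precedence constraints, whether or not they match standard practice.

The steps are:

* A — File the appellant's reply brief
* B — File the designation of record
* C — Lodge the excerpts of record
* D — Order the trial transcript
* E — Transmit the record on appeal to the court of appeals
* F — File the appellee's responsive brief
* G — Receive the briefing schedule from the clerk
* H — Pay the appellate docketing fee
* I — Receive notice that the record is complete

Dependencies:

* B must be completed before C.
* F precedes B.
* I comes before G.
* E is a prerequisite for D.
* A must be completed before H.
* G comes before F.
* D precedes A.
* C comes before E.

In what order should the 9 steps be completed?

I, G, F, B, C, E, D, A, H

I is the only step with nothing outstanding, so it goes first.
G needed I, now all done → G.
F needed G, now all done → F.
B needed F, now all done → B.
C is the only step now ready → C.
E needed C, now all done → E.
D is the only step now ready → D.
Next only A has its prerequisites met → A.
H is the only step now ready → H.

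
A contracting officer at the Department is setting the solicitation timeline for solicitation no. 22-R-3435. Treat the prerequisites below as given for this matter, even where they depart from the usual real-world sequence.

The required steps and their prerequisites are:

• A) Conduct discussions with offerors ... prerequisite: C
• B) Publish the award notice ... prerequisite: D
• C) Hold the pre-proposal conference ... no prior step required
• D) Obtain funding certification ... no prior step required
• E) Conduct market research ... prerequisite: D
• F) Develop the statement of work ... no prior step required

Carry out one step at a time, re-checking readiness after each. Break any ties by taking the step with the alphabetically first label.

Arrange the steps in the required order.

C, D and F have no prerequisites; C has the earlier label, so C is first.
Ready: A, D and F. A has the earlier label → A.
Ready: D and F. D has the earlier label → D.
Ready: B, E and F. B has the earlier label → B.
Now E and F have their prerequisites met. E has the earlier label, so E next.
Next only F has its prerequisites met → F.

C → A → D → B → E → F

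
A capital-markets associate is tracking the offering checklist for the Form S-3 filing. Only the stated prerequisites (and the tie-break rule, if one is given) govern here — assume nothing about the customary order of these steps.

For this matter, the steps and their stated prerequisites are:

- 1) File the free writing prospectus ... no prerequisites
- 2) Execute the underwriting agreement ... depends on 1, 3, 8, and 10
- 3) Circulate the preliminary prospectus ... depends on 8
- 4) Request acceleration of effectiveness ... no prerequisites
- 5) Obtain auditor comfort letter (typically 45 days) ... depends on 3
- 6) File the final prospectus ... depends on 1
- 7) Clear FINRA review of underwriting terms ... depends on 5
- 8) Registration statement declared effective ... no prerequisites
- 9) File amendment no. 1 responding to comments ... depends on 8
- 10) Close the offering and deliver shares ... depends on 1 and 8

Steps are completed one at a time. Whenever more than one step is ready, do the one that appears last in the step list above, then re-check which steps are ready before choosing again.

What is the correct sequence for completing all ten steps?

8, 9, 4, 3, 5, 7, 1, 10, 6, 2

8, 4 and 1 have no prerequisites; 8 is listed later, so 8 is first.
9 and 3 now also ready, so the ready set is {9, 4, 3, 1}; 9 is listed later → 9.
Now 4, 3 and 1 have their prerequisites met. 4 is listed later, so 4 next.
Now 3 and 1 have their prerequisites met. 3 is listed later, so 3 next.
5 now also ready, so the ready set is {5, 1}; 5 is listed later → 5.
7 and 1 are both available; 7 is listed later → 7.
1 is the only step now ready → 1.
Now 10 and 6 have their prerequisites met. 10 is listed later, so 10 next.
2 now also ready, so the ready set is {6, 2}; 6 is listed later → 6.
That leaves 2 as the only ready step → 2.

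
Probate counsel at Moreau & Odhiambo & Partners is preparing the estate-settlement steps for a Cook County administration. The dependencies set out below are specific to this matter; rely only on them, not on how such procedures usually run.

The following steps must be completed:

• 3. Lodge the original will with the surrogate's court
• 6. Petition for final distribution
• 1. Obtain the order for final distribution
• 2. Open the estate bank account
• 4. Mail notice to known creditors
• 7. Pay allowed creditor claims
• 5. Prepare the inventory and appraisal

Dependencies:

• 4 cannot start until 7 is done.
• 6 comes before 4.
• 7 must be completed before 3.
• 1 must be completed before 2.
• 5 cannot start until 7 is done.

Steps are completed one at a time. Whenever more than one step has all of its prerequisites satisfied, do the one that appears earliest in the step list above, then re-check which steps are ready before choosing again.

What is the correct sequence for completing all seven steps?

6, 1 and 7 have no prerequisites; 6 is listed earlier, so 6 is first.
Now 1 and 7 have their prerequisites met. 1 is listed earlier, so 1 next.
2 now also ready, so the ready set is {2, 7}; 2 is listed earlier → 2.
That leaves 7 as the only ready step → 7.
Ready: 3, 4 and 5. 3 is listed earlier → 3.
4 and 5 are both available; 4 is listed earlier → 4.
5 needed 7, now all done → 5.

6 1 2 7 3 4 5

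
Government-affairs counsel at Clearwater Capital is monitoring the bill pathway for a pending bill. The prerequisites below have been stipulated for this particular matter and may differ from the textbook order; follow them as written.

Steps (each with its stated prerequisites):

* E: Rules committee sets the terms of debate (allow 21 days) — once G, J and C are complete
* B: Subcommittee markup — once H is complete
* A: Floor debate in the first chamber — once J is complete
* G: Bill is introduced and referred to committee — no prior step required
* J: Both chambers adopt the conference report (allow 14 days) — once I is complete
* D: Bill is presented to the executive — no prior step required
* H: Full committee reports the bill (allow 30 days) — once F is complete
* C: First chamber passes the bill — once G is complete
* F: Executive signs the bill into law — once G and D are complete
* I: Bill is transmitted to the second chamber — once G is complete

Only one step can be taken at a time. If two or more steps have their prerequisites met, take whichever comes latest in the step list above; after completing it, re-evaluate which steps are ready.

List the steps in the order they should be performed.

D and G have no prerequisites; D is listed later, so D is first.
That leaves G as the only ready step → G.
Ready: I, F and C. I is listed later → I.
F, C and J are all available; F is listed later → F.
Now C, H and J have their prerequisites met. C is listed later, so C next.
H and J are both available; H is listed later → H.
B now also ready, so the ready set is {J, B}; J is listed later → J.
A, B and E are all available; A is listed later → A.
Ready: B and E. B is listed later → B.
E needed C, J and G, now all done → E.

D G I F C H J A B E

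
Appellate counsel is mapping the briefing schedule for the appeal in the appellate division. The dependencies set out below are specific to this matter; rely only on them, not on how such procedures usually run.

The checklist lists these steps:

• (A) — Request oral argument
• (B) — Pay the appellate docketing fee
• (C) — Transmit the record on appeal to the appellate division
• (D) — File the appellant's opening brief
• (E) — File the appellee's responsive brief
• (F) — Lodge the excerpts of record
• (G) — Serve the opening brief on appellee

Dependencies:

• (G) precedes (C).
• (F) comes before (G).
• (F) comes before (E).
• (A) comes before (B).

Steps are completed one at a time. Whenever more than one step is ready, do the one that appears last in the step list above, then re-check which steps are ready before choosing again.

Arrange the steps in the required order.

(F), (G), (E), (D), (C), (A), (B)

Nothing is required for (F), (D) and (A). (F) is listed later → (F) first.
(G), (E), (D) and (A) are all available; (G) is listed later → (G).
(C) now also ready, so the ready set is {(E), (D), (C), (A)}; (E) is listed later → (E).
Ready: (D), (C) and (A). (D) is listed later → (D).
Now (C) and (A) have their prerequisites met. (C) is listed later, so (C) next.
Next only (A) has its prerequisites met → (A).
Next only (B) has its prerequisites met → (B).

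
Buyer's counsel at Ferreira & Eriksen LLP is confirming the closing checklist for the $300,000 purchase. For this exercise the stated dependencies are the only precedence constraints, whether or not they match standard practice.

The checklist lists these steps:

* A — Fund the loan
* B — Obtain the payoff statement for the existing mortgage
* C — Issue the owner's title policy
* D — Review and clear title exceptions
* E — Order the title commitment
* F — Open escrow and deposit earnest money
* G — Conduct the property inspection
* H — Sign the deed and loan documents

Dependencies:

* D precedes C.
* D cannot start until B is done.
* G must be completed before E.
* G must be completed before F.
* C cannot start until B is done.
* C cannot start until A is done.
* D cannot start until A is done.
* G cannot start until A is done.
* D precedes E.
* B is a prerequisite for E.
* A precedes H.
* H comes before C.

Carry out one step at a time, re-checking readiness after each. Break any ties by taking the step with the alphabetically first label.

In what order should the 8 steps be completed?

Nothing is required for A and B. A has the earlier label → A first.
G and H now also ready, so the ready set is {B, G, H}; B has the earlier label → B.
D now also ready, so the ready set is {D, G, H}; D has the earlier label → D.
G and H are both available; G has the earlier label → G.
Ready: E, F and H. E has the earlier label → E.
Ready: F and H. F has the earlier label → F.
H needed A, now all done → H.
C needed A, B, D and H, now all done → C.

A, B, D, G, E, F, H, C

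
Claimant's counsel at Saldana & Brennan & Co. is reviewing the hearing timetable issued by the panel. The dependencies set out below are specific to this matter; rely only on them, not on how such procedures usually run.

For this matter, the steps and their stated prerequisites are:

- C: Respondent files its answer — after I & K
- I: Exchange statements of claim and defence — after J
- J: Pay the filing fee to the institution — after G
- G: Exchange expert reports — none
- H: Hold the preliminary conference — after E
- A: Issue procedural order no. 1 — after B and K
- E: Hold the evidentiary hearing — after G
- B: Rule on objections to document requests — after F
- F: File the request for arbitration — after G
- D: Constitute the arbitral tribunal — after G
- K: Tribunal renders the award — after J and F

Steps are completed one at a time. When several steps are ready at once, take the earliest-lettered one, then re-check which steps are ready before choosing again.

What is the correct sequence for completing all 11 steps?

Only G has no prerequisites, so it is first.
Now D, E, F and J have their prerequisites met. D has the earlier label, so D next.
Now E, F and J have their prerequisites met. E has the earlier label, so E next.
H now also ready, so the ready set is {F, H, J}; F has the earlier label → F.
B now also ready, so the ready set is {B, H, J}; B has the earlier label → B.
Now H and J have their prerequisites met. H has the earlier label, so H next.
Next only J has its prerequisites met → J.
Ready: I and K. I has the earlier label → I.
K needed F and J, now all done → K.
A and C are both available; A has the earlier label → A.
C needed I and K, now all done → C.

G → D → E → F → B → H → J → I → K → A → C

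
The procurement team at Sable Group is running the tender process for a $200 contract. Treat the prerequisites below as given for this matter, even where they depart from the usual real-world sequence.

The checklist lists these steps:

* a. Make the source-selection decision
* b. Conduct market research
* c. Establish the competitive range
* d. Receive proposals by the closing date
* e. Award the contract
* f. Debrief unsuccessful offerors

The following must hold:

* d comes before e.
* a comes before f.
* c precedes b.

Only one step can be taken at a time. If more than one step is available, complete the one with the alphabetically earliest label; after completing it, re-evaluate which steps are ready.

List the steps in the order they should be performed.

a, c, b, d, e, f

a, c and d have no prerequisites; a has the earlier label, so a is first.
f now also ready, so the ready set is {c, d, f}; c has the earlier label → c.
b, d and f are all available; b has the earlier label → b.
Ready: d and f. d has the earlier label → d.
Ready: e and f. e has the earlier label → e.
Next only f has its prerequisites met → f.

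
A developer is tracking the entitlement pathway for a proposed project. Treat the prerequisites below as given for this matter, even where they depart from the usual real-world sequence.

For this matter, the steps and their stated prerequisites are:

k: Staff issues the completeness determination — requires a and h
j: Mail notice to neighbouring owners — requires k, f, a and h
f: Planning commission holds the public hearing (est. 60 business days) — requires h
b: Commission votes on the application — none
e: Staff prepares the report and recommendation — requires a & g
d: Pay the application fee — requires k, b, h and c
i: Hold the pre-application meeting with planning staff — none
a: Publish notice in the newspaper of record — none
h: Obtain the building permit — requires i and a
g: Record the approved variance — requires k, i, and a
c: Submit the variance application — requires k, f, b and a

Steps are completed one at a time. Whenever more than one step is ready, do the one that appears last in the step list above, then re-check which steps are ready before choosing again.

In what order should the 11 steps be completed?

a, i, h, b, f, k, c, g, d, e, j

Nothing is required for a, i and b. a is listed later → a first.
Ready: i and b. i is listed later → i.
h and b are both available; h is listed later → h.
b, f and k are all available; b is listed later → b.
f and k are both available; f is listed later → f.
k is the only step now ready → k.
Ready: c, g and j. c is listed later → c.
d now also ready, so the ready set is {g, d, j}; g is listed later → g.
Ready: d, e and j. d is listed later → d.
e and j are both available; e is listed later → e.
j is the only step now ready → j.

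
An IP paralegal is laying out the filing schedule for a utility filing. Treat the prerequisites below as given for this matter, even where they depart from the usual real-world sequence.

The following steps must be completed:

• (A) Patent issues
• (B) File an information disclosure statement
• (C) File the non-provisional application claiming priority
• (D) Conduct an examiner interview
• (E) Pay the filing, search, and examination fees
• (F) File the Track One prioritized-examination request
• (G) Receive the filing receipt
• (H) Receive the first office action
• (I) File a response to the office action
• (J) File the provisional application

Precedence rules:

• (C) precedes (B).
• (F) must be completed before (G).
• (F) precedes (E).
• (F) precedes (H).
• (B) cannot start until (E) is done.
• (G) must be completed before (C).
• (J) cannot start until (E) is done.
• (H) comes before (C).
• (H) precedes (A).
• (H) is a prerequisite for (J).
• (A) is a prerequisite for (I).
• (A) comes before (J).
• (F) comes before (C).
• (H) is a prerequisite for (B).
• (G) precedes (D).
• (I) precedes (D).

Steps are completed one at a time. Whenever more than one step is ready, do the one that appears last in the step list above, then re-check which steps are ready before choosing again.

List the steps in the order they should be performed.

(F) is the only step with nothing outstanding, so it goes first.
Ready: (H), (G) and (E). (H) is listed later → (H).
Ready: (G), (E) and (A). (G) is listed later → (G).
(E), (C) and (A) are all available; (E) is listed later → (E).
Now (C) and (A) have their prerequisites met. (C) is listed later, so (C) next.
Ready: (B) and (A). (B) is listed later → (B).
That leaves (A) as the only ready step → (A).
(J) and (I) are both available; (J) is listed later → (J).
That leaves (I) as the only ready step → (I).
That leaves (D) as the only ready step → (D).

(F), (H), (G), (E), (C), (B), (A), (J), (I), (D)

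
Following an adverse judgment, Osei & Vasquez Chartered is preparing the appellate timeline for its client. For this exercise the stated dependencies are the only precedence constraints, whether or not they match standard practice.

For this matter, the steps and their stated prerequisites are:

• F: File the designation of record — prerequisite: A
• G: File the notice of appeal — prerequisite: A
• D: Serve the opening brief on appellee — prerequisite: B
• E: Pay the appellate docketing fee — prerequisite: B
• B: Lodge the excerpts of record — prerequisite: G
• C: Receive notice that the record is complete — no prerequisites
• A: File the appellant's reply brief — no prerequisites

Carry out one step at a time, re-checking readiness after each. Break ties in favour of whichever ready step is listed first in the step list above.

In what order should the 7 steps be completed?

Nothing is required for C and A. C is listed earlier → C first.
That leaves A as the only ready step → A.
Ready: F and G. F is listed earlier → F.
Next only G has its prerequisites met → G.
Next only B has its prerequisites met → B.
D and E are both available; D is listed earlier → D.
That leaves E as the only ready step → E.

C, A, F, G, B, D, E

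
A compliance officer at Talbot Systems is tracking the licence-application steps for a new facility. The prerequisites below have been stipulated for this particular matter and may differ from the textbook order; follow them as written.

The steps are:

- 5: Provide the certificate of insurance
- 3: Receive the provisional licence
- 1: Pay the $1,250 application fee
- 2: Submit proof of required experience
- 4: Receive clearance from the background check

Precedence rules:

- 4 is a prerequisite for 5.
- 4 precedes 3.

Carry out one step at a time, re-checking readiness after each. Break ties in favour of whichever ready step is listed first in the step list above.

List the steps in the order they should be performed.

Nothing is required for 1, 2 and 4. 1 is listed earlier → 1 first.
Ready: 2 and 4. 2 is listed earlier → 2.
That leaves 4 as the only ready step → 4.
5 and 3 are both available; 5 is listed earlier → 5.
3 needed 4, now all done → 3.

1 2 4 5 3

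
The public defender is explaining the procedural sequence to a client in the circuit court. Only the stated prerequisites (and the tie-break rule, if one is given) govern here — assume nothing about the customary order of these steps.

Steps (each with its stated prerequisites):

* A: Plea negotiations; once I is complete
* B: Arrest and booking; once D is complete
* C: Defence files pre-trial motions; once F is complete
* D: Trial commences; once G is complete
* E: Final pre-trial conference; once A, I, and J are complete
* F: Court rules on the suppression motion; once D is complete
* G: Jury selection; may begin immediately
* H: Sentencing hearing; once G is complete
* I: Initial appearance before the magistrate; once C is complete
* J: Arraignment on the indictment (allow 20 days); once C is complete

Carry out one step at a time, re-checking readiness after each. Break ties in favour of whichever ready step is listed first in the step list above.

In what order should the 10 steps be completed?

G → D → B → F → C → H → I → A → J → E

G is the only step with nothing outstanding, so it goes first.
Ready: D and H. D is listed earlier → D.
Now B, F and H have their prerequisites met. B is listed earlier, so B next.
Ready: F and H. F is listed earlier → F.
C and H are both available; C is listed earlier → C.
H, I and J are all available; H is listed earlier → H.
Now I and J have their prerequisites met. I is listed earlier, so I next.
Now A and J have their prerequisites met. A is listed earlier, so A next.
J is the only step now ready → J.
E is the only step now ready → E.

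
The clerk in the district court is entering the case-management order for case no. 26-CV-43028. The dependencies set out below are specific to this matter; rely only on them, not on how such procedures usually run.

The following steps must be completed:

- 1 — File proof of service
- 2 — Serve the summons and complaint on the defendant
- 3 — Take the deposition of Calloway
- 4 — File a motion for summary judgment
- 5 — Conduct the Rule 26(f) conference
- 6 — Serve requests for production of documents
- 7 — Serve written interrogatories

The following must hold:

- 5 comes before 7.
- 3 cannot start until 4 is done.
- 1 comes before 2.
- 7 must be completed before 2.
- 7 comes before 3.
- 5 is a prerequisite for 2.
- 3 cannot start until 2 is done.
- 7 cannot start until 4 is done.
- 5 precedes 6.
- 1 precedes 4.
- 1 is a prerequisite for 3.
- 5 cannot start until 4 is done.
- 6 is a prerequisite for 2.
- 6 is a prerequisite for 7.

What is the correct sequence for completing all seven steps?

1 is the only step with nothing outstanding, so it goes first.
Next only 4 has its prerequisites met → 4.
5 needed 4, now all done → 5.
6 needed 5, now all done → 6.
That leaves 7 as the only ready step → 7.
Next only 2 has its prerequisites met → 2.
3 is the only step now ready → 3.

1 4 5 6 7 2 3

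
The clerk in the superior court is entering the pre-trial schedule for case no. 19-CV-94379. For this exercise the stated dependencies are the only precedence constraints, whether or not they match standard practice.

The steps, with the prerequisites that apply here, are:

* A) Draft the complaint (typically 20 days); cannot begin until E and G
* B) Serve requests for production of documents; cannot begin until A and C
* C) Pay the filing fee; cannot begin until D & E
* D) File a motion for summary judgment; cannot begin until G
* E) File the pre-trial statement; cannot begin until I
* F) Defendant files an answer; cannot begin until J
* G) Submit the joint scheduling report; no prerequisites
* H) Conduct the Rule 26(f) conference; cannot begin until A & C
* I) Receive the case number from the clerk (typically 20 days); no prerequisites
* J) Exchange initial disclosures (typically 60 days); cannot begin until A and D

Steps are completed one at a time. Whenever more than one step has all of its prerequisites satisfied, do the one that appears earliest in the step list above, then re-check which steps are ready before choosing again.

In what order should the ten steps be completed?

G and I have no prerequisites; G is listed earlier, so G is first.
D now also ready, so the ready set is {D, I}; D is listed earlier → D.
I is the only step now ready → I.
E needed I, now all done → E.
A and C are both available; A is listed earlier → A.
Now C and J have their prerequisites met. C is listed earlier, so C next.
Ready: B, H and J. B is listed earlier → B.
Now H and J have their prerequisites met. H is listed earlier, so H next.
J is the only step now ready → J.
F needed J, now all done → F.

G D I E A C B H J F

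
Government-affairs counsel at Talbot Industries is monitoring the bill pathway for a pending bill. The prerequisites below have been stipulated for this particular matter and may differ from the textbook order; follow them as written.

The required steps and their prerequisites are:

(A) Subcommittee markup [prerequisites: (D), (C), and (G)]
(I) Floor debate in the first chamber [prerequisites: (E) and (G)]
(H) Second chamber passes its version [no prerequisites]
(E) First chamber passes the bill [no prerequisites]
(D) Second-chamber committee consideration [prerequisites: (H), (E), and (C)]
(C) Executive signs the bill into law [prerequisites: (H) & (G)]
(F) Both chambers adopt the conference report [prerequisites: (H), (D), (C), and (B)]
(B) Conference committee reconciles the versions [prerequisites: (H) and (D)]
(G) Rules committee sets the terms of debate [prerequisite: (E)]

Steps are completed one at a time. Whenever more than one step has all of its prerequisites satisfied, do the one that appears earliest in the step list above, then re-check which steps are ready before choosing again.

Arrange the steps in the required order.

(H) (E) (G) (I) (C) (D) (A) (B) (F)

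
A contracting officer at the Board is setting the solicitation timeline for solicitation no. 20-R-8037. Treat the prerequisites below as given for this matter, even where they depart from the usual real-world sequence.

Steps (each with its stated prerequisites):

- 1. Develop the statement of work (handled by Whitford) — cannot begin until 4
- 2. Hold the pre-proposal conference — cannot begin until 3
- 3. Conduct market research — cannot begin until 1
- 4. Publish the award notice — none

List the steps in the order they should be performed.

Only 4 has no prerequisites, so it is first.
1 needed 4, now all done → 1.
3 needed 1, now all done → 3.
2 needed 3, now all done → 2.

4, 1, 3, 2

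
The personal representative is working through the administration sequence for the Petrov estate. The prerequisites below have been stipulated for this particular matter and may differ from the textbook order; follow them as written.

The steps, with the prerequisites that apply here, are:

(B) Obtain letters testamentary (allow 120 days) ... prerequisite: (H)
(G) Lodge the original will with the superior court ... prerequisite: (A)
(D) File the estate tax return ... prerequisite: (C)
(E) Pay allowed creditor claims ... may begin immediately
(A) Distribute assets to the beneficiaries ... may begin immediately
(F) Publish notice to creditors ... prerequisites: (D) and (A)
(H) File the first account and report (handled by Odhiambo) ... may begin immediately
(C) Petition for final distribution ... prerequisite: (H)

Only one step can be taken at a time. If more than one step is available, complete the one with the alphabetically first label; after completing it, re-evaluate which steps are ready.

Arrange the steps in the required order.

(A), (E), (G), (H), (B), (C), (D), (F)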